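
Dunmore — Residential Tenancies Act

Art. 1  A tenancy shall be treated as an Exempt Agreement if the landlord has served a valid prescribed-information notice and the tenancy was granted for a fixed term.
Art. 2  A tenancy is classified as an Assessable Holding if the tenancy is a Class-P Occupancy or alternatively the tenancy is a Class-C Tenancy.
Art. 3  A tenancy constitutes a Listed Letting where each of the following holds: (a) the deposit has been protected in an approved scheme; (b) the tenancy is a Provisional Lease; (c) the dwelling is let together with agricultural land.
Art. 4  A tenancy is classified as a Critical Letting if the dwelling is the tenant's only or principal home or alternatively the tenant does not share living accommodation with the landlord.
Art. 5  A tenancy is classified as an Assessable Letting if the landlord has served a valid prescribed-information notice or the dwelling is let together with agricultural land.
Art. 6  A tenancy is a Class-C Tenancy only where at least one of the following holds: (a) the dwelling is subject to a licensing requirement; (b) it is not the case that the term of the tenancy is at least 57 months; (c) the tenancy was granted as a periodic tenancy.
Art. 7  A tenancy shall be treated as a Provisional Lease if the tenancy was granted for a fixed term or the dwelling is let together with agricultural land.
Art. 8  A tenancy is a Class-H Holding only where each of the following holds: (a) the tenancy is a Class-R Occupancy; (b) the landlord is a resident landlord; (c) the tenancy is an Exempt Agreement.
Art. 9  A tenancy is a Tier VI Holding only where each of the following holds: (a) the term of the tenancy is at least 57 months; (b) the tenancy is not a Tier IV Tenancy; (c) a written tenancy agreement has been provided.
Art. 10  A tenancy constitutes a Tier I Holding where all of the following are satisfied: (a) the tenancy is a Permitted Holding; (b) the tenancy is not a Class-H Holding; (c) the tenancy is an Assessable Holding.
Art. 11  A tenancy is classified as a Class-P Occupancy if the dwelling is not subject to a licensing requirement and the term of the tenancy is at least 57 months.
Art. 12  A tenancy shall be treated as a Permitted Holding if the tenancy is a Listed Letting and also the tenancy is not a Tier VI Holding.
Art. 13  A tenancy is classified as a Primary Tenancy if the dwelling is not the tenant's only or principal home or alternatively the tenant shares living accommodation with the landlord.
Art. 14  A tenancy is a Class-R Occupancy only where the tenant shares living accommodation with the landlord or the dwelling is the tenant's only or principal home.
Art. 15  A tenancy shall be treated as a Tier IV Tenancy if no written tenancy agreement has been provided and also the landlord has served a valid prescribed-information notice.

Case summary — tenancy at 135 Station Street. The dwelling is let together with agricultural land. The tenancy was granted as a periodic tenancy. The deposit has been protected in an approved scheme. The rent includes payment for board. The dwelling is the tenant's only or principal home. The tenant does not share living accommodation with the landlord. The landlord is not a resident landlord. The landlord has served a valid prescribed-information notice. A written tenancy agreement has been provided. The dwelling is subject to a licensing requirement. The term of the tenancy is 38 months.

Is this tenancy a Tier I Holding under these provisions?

Yes

Under article 7: the tenancy was granted for a fixed term? no; or the dwelling is let together with agricultural land? yes. So the tenancy is a Provisional Lease.
Under article 3: the deposit has been protected in an approved scheme? yes; and Provisional Lease (article 7)? yes; and the dwelling is let together with agricultural land? yes. So the tenancy is a Listed Letting.
Under article 15: no written tenancy agreement has been provided? no; and the landlord has served a valid prescribed-information notice? yes. So the tenancy is not a Tier IV Tenancy.
Under article 9: term of the tenancy: 38 months ≥ 57 months? no; and not a Tier IV Tenancy (article 15)? yes; and a written tenancy agreement has been provided? yes. So the tenancy is not a Tier VI Holding.
Under article 12: Listed Letting (article 3)? yes; and not a Tier VI Holding (article 9)? yes. So the tenancy is a Permitted Holding.
Under article 14: the tenant shares living accommodation with the landlord? no; or the dwelling is the tenant's only or principal home? yes. So the tenancy is a Class-R Occupancy.
Under article 1: the landlord has served a valid prescribed-information notice? yes; and the tenancy was granted for a fixed term? no. So the tenancy is not an Exempt Agreement.
Under article 8: Class-R Occupancy (article 14)? yes; and the landlord is a resident landlord? no; and Exempt Agreement (article 1)? no. So the tenancy is not a Class-H Holding.
Under article 11: the dwelling is not subject to a licensing requirement? no; and term of the tenancy: 38 months ≥ 57 months? no. So the tenancy is not a Class-P Occupancy.
Under article 6: the dwelling is subject to a licensing requirement? yes; or term of the tenancy: 38 months ≥ 57 months? no, so negated condition yes; or the tenancy was granted as a periodic tenancy? yes. So the tenancy is a Class-C Tenancy.
Under article 2: Class-P Occupancy (article 11)? no; or Class-C Tenancy (article 6)? yes. So the tenancy is an Assessable Holding.
Under article 10: Permitted Holding (article 12)? yes; and not a Class-H Holding (article 8)? yes; and Assessable Holding (article 2)? yes. So the tenancy is a Tier I Holding.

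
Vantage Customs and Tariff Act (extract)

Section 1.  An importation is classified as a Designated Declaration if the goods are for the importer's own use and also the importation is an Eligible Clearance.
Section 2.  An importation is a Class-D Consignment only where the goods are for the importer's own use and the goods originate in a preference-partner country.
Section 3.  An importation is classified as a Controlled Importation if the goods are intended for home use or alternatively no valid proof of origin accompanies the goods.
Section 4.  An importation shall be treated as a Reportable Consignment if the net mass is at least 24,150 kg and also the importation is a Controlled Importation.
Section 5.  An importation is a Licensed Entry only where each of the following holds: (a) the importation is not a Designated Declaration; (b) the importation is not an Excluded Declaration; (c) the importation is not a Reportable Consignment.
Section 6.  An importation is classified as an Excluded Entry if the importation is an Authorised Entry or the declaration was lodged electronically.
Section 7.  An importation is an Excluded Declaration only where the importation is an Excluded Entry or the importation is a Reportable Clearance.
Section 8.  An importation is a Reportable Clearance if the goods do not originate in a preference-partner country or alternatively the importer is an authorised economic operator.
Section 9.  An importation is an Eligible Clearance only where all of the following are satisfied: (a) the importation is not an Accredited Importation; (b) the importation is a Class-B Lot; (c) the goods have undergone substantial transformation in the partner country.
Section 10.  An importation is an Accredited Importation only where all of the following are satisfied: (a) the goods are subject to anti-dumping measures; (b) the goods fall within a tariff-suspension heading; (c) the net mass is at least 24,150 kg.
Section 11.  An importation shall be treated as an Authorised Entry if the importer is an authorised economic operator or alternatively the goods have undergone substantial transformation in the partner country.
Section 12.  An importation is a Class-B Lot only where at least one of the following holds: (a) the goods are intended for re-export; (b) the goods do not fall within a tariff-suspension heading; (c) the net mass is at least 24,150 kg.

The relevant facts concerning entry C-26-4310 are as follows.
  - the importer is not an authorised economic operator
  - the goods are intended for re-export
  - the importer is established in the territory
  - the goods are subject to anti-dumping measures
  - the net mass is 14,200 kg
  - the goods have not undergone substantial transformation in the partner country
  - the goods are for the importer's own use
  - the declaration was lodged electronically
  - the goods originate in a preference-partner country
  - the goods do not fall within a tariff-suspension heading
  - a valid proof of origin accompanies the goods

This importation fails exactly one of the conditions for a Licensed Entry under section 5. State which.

Excluded Declaration

section 10 — Accredited Importation: [the goods are subject to anti-dumping measures? yes] AND [the goods fall within a tariff-suspension heading? no] AND [net mass: 14,200 kg ≥ 24,150 kg? no] → not satisfied.
section 12 — Class-B Lot: [the goods are intended for re-export? yes] OR [the goods do not fall within a tariff-suspension heading? yes] OR [net mass: 14,200 kg ≥ 24,150 kg? no] → satisfied.
section 9 — Eligible Clearance: [not an Accredited Importation (section 10)? yes] AND [Class-B Lot (section 12)? yes] AND [the goods have undergone substantial transformation in the partner country? no] → not satisfied.
section 1 — Designated Declaration: [the goods are for the importer's own use? yes] AND [Eligible Clearance (section 9)? no] → not satisfied.
section 11 — Authorised Entry: [the importer is an authorised economic operator? no] OR [the goods have undergone substantial transformation in the partner country? no] → not satisfied.
section 6 — Excluded Entry: [Authorised Entry (section 11)? no] OR [the declaration was lodged electronically? yes] → satisfied.
section 8 — Reportable Clearance: [the goods do not originate in a preference-partner country? no] OR [the importer is an authorised economic operator? no] → not satisfied.
section 7 — Excluded Declaration: [Excluded Entry (section 6)? yes] OR [Reportable Clearance (section 8)? no] → satisfied.
section 3 — Controlled Importation: [the goods are intended for home use? no] OR [no valid proof of origin accompanies the goods? no] → not satisfied.
section 4 — Reportable Consignment: [net mass: 14,200 kg ≥ 24,150 kg? no] AND [Controlled Importation (section 3)? no] → not satisfied.
section 5 — Licensed Entry: [not a Designated Declaration (section 1)? yes] AND [not an Excluded Declaration (section 7)? no] AND [not a Reportable Consignment (section 4)? yes] → not satisfied.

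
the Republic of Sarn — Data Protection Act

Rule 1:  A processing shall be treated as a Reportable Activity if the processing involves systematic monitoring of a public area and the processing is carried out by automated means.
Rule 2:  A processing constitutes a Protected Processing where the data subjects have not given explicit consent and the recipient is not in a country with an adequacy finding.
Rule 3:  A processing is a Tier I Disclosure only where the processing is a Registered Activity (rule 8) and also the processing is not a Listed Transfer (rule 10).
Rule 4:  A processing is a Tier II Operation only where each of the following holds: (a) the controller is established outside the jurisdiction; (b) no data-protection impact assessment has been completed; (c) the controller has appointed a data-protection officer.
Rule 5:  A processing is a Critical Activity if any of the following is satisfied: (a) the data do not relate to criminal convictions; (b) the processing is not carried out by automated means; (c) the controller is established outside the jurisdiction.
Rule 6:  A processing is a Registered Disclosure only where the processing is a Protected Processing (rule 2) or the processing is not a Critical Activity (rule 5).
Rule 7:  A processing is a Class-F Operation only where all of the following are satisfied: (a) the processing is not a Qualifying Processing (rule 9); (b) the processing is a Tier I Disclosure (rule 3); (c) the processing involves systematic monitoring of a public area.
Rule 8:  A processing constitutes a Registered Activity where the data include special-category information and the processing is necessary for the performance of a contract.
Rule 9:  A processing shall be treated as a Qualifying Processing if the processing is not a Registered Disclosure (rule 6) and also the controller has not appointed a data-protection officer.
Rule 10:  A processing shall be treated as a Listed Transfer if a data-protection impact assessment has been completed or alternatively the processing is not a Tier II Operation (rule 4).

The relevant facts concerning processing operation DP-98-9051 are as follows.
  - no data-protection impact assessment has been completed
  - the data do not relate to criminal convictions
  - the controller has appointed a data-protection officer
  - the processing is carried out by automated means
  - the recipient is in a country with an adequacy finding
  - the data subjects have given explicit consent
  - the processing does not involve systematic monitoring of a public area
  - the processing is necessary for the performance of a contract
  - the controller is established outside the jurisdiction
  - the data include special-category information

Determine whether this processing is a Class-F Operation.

rule 2 — Protected Processing: [the data subjects have not given explicit consent? no] AND [the recipient is not in a country with an adequacy finding? no] → not satisfied.
rule 5 — Critical Activity: [the data do not relate to criminal convictions? yes] OR [the processing is not carried out by automated means? no] OR [the controller is established outside the jurisdiction? yes] → satisfied.
rule 6 — Registered Disclosure: [Protected Processing (rule 2)? no] OR [not a Critical Activity (rule 5)? no] → not satisfied.
rule 9 — Qualifying Processing: [not a Registered Disclosure (rule 6)? yes] AND [the controller has not appointed a data-protection officer? no] → not satisfied.
rule 8 — Registered Activity: [the data include special-category information? yes] AND [the processing is necessary for the performance of a contract? yes] → satisfied.
rule 4 — Tier II Operation: [the controller is established outside the jurisdiction? yes] AND [no data-protection impact assessment has been completed? yes] AND [the controller has appointed a data-protection officer? yes] → satisfied.
rule 10 — Listed Transfer: [a data-protection impact assessment has been completed? no] OR [not a Tier II Operation (rule 4)? no] → not satisfied.
rule 3 — Tier I Disclosure: [Registered Activity (rule 8)? yes] AND [not a Listed Transfer (rule 10)? yes] → satisfied.
rule 7 — Class-F Operation: [not a Qualifying Processing (rule 9)? yes] AND [Tier I Disclosure (rule 3)? yes] AND [the processing involves systematic monitoring of a public area? no] → not satisfied.

No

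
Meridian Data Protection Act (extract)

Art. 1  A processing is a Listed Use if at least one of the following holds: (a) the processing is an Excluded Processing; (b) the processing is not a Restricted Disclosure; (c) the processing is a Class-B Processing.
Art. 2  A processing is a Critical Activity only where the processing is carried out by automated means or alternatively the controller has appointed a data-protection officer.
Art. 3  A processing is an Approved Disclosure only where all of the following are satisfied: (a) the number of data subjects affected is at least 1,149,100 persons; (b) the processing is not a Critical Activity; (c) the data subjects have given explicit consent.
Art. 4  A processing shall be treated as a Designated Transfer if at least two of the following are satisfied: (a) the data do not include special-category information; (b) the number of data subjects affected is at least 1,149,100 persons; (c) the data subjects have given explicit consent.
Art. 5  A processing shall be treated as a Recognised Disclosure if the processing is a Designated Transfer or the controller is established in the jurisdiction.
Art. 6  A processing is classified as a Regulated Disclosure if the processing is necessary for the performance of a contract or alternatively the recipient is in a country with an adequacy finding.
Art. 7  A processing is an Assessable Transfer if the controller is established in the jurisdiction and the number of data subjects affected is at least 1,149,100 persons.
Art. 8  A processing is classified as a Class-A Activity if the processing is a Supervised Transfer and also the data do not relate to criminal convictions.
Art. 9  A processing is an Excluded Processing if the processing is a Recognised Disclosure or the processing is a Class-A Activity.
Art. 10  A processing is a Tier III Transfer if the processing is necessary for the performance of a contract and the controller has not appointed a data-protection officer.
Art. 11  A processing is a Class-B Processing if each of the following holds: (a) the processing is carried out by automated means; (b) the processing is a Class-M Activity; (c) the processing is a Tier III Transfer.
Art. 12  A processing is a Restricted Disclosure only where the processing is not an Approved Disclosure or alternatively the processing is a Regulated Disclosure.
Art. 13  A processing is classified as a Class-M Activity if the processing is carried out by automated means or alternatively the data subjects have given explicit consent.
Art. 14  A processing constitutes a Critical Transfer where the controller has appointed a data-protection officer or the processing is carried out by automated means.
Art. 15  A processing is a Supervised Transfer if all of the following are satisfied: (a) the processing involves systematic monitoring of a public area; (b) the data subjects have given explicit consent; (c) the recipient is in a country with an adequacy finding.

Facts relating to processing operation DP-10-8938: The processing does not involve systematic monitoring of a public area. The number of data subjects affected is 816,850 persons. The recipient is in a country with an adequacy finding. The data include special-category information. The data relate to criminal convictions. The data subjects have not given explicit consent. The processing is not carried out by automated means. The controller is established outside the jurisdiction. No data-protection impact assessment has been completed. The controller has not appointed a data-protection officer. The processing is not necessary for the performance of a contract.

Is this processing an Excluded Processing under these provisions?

Under article 4: the data do not include special-category information? no; number of data subjects affected: 816,850 persons ≥ 1,149,100 persons? no; the data subjects have given explicit consent? no — 0 of 3 hold (need ≥2) → not satisfied.
Under article 5: Designated Transfer (article 4)? no; or the controller is established in the jurisdiction? no. So the processing is not a Recognised Disclosure.
Under article 15: the processing involves systematic monitoring of a public area? no; and the data subjects have given explicit consent? no; and the recipient is in a country with an adequacy finding? yes. So the processing is not a Supervised Transfer.
Under article 8: Supervised Transfer (article 15)? no; and the data do not relate to criminal convictions? no. So the processing is not a Class-A Activity.
Under article 9: Recognised Disclosure (article 5)? no; or Class-A Activity (article 8)? no. So the processing is not an Excluded Processing.

No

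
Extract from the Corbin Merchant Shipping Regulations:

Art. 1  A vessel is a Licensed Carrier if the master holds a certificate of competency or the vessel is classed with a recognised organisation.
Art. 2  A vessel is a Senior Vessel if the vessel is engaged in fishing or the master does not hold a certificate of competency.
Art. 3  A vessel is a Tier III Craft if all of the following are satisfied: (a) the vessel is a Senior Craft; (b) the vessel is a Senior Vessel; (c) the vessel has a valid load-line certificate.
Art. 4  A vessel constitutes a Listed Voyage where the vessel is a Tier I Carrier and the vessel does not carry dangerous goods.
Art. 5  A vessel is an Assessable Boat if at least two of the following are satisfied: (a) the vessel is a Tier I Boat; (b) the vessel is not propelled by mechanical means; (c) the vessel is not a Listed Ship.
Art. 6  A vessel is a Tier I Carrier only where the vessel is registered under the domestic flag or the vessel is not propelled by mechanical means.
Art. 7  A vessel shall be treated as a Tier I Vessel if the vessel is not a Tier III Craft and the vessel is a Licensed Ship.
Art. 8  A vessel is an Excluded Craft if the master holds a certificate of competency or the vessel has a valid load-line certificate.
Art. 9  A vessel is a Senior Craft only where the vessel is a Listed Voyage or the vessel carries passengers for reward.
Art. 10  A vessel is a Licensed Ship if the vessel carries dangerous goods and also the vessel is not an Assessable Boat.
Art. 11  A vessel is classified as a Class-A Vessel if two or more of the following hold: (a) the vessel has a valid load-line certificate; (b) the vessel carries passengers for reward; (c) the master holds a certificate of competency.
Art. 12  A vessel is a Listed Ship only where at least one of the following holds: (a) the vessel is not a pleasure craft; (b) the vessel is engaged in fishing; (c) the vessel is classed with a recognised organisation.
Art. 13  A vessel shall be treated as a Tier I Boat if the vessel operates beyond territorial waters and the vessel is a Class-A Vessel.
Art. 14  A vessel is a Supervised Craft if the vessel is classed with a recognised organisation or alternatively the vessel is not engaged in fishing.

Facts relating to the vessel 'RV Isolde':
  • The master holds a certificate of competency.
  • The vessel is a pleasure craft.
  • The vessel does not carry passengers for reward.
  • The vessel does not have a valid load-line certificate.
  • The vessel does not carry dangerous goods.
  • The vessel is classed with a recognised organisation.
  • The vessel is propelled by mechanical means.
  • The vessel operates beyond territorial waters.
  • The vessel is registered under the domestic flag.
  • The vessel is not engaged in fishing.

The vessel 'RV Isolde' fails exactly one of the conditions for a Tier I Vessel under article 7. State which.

article 6 — Tier I Carrier: [the vessel is registered under the domestic flag? yes] OR [the vessel is not propelled by mechanical means? no] → satisfied.
article 4 — Listed Voyage: [Tier I Carrier (article 6)? yes] AND [the vessel does not carry dangerous goods? yes] → satisfied.
article 9 — Senior Craft: [Listed Voyage (article 4)? yes] OR [the vessel carries passengers for reward? no] → satisfied.
article 2 — Senior Vessel: [the vessel is engaged in fishing? no] OR [the master does not hold a certificate of competency? no] → not satisfied.
article 3 — Tier III Craft: [Senior Craft (article 9)? yes] AND [Senior Vessel (article 2)? no] AND [the vessel has a valid load-line certificate? no] → not satisfied.
article 11 — Class-A Vessel: the vessel has a valid load-line certificate? no; the vessel carries passengers for reward? no; the master holds a certificate of competency? yes — 1 of 3 hold (need ≥2) → not satisfied.
article 13 — Tier I Boat: [the vessel operates beyond territorial waters? yes] AND [Class-A Vessel (article 11)? no] → not satisfied.
article 12 — Listed Ship: [the vessel is not a pleasure craft? no] OR [the vessel is engaged in fishing? no] OR [the vessel is classed with a recognised organisation? yes] → satisfied.
article 5 — Assessable Boat: Tier I Boat (article 13)? no; the vessel is not propelled by mechanical means? no; not a Listed Ship (article 12)? no — 0 of 3 hold (need ≥2) → not satisfied.
article 10 — Licensed Ship: [the vessel carries dangerous goods? no] AND [not an Assessable Boat (article 5)? yes] → not satisfied.
article 7 — Tier I Vessel: [not a Tier III Craft (article 3)? yes] AND [Licensed Ship (article 10)? no] → not satisfied.

Licensed Ship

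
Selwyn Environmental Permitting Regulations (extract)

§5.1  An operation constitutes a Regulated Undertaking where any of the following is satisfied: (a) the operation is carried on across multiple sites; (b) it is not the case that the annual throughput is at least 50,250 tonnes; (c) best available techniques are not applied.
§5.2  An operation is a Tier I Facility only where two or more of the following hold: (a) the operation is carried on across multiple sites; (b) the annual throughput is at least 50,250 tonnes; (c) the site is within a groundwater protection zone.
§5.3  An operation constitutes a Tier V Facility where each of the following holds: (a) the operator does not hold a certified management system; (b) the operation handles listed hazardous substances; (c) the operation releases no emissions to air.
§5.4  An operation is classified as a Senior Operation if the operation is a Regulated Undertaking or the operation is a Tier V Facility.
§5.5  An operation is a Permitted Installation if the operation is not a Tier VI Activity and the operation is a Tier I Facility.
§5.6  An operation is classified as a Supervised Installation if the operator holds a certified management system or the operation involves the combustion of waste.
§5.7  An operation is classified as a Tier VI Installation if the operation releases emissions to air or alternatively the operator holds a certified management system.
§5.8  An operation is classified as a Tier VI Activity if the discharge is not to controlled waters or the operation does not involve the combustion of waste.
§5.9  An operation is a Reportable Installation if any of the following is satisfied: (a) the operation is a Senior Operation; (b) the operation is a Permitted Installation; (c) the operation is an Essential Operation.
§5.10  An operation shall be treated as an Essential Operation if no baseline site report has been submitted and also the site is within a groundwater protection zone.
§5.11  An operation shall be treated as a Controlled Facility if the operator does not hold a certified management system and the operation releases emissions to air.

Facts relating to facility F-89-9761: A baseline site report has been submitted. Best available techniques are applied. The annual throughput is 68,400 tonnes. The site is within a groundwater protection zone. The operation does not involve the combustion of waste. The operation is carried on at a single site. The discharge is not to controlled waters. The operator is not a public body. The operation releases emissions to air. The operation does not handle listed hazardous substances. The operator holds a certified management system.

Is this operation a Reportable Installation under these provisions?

No

§5.1 — Regulated Undertaking: [the operation is carried on across multiple sites? no] OR [annual throughput: 68,400 tonnes ≥ 50,250 tonnes? yes, so negated condition no] OR [best available techniques are not applied? no] → not satisfied.
§5.3 — Tier V Facility: [the operator does not hold a certified management system? no] AND [the operation handles listed hazardous substances? no] AND [the operation releases no emissions to air? no] → not satisfied.
§5.4 — Senior Operation: [Regulated Undertaking (§5.1)? no] OR [Tier V Facility (§5.3)? no] → not satisfied.
§5.8 — Tier VI Activity: [the discharge is not to controlled waters? yes] OR [the operation does not involve the combustion of waste? yes] → satisfied.
§5.2 — Tier I Facility: the operation is carried on across multiple sites? no; annual throughput: 68,400 tonnes ≥ 50,250 tonnes? yes; the site is within a groundwater protection zone? yes — 2 of 3 hold (need ≥2) → satisfied.
§5.5 — Permitted Installation: [not a Tier VI Activity (§5.8)? no] AND [Tier I Facility (§5.2)? yes] → not satisfied.
§5.10 — Essential Operation: [no baseline site report has been submitted? no] AND [the site is within a groundwater protection zone? yes] → not satisfied.
§5.9 — Reportable Installation: [Senior Operation (§5.4)? no] OR [Permitted Installation (§5.5)? no] OR [Essential Operation (§5.10)? no] → not satisfied.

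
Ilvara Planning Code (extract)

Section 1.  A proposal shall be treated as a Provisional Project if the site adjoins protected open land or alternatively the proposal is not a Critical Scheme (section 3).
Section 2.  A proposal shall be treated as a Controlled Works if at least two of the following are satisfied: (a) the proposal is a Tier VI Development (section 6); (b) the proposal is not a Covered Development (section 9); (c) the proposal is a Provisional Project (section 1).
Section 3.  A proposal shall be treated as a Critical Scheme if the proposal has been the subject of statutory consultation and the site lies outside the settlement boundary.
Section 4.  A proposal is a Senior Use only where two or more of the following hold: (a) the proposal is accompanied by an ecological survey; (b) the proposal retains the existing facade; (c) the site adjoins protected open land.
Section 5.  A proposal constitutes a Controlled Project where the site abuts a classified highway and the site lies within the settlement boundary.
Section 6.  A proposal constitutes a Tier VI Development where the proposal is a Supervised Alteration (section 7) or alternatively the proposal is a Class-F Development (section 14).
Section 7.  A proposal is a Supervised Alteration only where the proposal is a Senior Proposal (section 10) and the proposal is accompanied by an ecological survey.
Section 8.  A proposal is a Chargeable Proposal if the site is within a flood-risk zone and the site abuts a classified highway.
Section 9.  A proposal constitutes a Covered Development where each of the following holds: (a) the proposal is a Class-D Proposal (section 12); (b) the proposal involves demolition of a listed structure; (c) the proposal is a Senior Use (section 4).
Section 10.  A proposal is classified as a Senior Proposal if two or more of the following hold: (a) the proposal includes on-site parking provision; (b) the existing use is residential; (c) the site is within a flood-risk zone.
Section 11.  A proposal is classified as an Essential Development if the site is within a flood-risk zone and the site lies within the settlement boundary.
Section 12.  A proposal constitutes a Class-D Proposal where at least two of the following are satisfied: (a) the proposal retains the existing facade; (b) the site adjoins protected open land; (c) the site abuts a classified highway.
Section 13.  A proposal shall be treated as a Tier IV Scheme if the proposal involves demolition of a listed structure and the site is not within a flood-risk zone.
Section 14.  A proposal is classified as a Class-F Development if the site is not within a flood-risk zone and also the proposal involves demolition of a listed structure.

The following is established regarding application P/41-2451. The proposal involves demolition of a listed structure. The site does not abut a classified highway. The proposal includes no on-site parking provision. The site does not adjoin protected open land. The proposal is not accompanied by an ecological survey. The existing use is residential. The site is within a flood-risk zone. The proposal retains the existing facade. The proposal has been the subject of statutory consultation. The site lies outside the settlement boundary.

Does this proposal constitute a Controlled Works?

Under section 10: the proposal includes on-site parking provision? no; the existing use is residential? yes; the site is within a flood-risk zone? yes — 2 of 3 hold (need ≥2) → satisfied.
Under section 7: Senior Proposal (section 10)? yes; and the proposal is accompanied by an ecological survey? no. So the proposal is not a Supervised Alteration.
Under section 14: the site is not within a flood-risk zone? no; and the proposal involves demolition of a listed structure? yes. So the proposal is not a Class-F Development.
Under section 6: Supervised Alteration (section 7)? no; or Class-F Development (section 14)? no. So the proposal is not a Tier VI Development.
Under section 12: the proposal retains the existing facade? yes; the site adjoins protected open land? no; the site abuts a classified highway? no — 1 of 3 hold (need ≥2) → not satisfied.
Under section 4: the proposal is accompanied by an ecological survey? no; the proposal retains the existing facade? yes; the site adjoins protected open land? no — 1 of 3 hold (need ≥2) → not satisfied.
Under section 9: Class-D Proposal (section 12)? no; and the proposal involves demolition of a listed structure? yes; and Senior Use (section 4)? no. So the proposal is not a Covered Development.
Under section 3: the proposal has been the subject of statutory consultation? yes; and the site lies outside the settlement boundary? yes. So the proposal is a Critical Scheme.
Under section 1: the site adjoins protected open land? no; or not a Critical Scheme (section 3)? no. So the proposal is not a Provisional Project.
Under section 2: Tier VI Development (section 6)? no; not a Covered Development (section 9)? yes; Provisional Project (section 1)? no — 1 of 3 hold (need ≥2) → not satisfied.

No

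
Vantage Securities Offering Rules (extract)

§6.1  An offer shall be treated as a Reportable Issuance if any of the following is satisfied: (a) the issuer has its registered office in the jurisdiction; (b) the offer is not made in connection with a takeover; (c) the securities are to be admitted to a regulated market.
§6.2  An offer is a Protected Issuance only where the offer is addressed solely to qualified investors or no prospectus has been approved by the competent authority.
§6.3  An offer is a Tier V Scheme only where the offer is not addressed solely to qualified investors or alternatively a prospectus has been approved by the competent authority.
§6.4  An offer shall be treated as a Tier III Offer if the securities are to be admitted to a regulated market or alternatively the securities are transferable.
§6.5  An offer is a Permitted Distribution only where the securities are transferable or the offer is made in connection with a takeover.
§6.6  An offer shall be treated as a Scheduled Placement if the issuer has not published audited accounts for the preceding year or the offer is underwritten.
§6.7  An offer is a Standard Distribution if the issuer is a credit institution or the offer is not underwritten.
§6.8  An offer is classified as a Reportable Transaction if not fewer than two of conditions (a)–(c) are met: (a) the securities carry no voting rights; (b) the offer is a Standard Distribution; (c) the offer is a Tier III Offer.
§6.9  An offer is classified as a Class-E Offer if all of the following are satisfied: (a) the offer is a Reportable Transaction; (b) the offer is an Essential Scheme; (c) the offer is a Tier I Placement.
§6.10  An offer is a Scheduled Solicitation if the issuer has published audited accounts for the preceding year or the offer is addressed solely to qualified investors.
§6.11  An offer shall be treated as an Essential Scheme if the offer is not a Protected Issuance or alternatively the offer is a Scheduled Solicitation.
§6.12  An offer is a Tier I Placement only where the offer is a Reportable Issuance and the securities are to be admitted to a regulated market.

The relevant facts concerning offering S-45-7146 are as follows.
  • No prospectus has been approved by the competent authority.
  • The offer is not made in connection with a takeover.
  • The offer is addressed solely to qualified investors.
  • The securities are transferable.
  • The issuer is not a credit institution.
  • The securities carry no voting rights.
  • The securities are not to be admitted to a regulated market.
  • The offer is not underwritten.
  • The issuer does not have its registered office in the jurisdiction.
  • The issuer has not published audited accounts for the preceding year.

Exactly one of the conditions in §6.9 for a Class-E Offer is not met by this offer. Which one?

Tier I Placement

Under §6.7: the issuer is a credit institution? no; or the offer is not underwritten? yes. So the offer is a Standard Distribution.
Under §6.4: the securities are to be admitted to a regulated market? no; or the securities are transferable? yes. So the offer is a Tier III Offer.
Under §6.8: the securities carry no voting rights? yes; Standard Distribution (§6.7)? yes; Tier III Offer (§6.4)? yes — 3 of 3 hold (need ≥2) → satisfied.
Under §6.2: the offer is addressed solely to qualified investors? yes; or no prospectus has been approved by the competent authority? yes. So the offer is a Protected Issuance.
Under §6.10: the issuer has published audited accounts for the preceding year? no; or the offer is addressed solely to qualified investors? yes. So the offer is a Scheduled Solicitation.
Under §6.11: not a Protected Issuance (§6.2)? no; or Scheduled Solicitation (§6.10)? yes. So the offer is an Essential Scheme.
Under §6.1: the issuer has its registered office in the jurisdiction? no; or the offer is not made in connection with a takeover? yes; or the securities are to be admitted to a regulated market? no. So the offer is a Reportable Issuance.
Under §6.12: Reportable Issuance (§6.1)? yes; and the securities are to be admitted to a regulated market? no. So the offer is not a Tier I Placement.
Under §6.9: Reportable Transaction (§6.8)? yes; and Essential Scheme (§6.11)? yes; and Tier I Placement (§6.12)? no. So the offer is not a Class-E Offer.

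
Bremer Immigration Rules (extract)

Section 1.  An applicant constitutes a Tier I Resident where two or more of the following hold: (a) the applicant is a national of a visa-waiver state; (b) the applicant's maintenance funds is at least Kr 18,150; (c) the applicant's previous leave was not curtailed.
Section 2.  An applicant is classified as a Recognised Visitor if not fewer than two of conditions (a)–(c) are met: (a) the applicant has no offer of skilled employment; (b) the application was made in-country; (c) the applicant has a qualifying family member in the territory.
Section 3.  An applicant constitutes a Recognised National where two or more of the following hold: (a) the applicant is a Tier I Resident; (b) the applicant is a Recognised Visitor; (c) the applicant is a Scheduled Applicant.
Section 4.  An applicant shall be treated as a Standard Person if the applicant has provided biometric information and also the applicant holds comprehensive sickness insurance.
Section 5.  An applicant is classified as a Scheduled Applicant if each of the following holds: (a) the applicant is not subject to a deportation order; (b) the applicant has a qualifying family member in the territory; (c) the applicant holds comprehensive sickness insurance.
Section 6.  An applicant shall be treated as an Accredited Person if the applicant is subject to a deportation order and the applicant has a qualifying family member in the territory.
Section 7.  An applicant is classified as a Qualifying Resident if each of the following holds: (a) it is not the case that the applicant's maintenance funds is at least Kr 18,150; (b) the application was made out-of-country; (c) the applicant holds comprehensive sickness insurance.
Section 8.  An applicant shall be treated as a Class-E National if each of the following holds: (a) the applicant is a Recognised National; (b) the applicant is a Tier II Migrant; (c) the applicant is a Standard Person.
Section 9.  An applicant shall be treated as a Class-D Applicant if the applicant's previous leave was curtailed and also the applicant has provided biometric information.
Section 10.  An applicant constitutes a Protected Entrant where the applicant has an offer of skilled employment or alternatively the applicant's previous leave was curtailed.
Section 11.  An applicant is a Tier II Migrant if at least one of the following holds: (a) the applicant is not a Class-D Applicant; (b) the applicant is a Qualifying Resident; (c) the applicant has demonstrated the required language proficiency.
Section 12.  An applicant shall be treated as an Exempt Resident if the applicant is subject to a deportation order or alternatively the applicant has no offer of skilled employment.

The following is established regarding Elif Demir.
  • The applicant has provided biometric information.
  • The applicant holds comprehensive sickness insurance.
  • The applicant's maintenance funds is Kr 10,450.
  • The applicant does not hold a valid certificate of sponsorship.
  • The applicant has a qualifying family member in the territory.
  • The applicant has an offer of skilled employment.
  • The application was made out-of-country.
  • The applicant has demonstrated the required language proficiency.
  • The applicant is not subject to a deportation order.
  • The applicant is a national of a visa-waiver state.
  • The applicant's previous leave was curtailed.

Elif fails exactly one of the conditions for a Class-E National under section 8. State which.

Recognised National

Under section 1: the applicant is a national of a visa-waiver state? yes; applicant's maintenance funds: Kr 10,450 ≥ Kr 18,150? no; the applicant's previous leave was not curtailed? no — 1 of 3 hold (need ≥2) → not satisfied.
Under section 2: the applicant has no offer of skilled employment? no; the application was made in-country? no; the applicant has a qualifying family member in the territory? yes — 1 of 3 hold (need ≥2) → not satisfied.
Under section 5: the applicant is not subject to a deportation order? yes; and the applicant has a qualifying family member in the territory? yes; and the applicant holds comprehensive sickness insurance? yes. So the applicant is a Scheduled Applicant.
Under section 3: Tier I Resident (section 1)? no; Recognised Visitor (section 2)? no; Scheduled Applicant (section 5)? yes — 1 of 3 hold (need ≥2) → not satisfied.
Under section 9: the applicant's previous leave was curtailed? yes; and the applicant has provided biometric information? yes. So the applicant is a Class-D Applicant.
Under section 7: applicant's maintenance funds: Kr 10,450 ≥ Kr 18,150? no, so negated condition yes; and the application was made out-of-country? yes; and the applicant holds comprehensive sickness insurance? yes. So the applicant is a Qualifying Resident.
Under section 11: not a Class-D Applicant (section 9)? no; or Qualifying Resident (section 7)? yes; or the applicant has demonstrated the required language proficiency? yes. So the applicant is a Tier II Migrant.
Under section 4: the applicant has provided biometric information? yes; and the applicant holds comprehensive sickness insurance? yes. So the applicant is a Standard Person.
Under section 8: Recognised National (section 3)? no; and Tier II Migrant (section 11)? yes; and Standard Person (section 4)? yes. So the applicant is not a Class-E National.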